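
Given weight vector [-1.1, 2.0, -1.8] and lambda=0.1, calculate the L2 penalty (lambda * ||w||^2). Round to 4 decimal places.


Squaring each weight:
(-1.1)^2 = 1.21
2.0^2 = 4.0
(-1.8)^2 = 3.24
Sum of squares = 8.45
Penalty = 0.1 * 8.45 = 0.8450

0.8450


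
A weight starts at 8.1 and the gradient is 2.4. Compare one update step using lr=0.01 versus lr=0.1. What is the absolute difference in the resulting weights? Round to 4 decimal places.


With lr=0.01: w_new = 8.1 - 0.01 * 2.4 = 8.076
With lr=0.1: w_new = 8.1 - 0.1 * 2.4 = 7.86
Absolute difference = |8.076 - 7.86|
= 0.2160

0.2160


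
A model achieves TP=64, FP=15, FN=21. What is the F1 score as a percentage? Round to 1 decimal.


Precision = TP / (TP + FP) = 64 / 79 = 0.8101
Recall = TP / (TP + FN) = 64 / 85 = 0.7529
F1 = 2 * P * R / (P + R)
= 2 * 0.8101 * 0.7529 / (0.8101 + 0.7529)
= 1.22 / 1.5631
= 0.7805
As percentage: 78.0%

78.0


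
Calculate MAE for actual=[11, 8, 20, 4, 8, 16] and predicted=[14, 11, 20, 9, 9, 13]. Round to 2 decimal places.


Absolute errors: [3, 3, 0, 5, 1, 3]
Sum of absolute errors = 15
MAE = 15 / 6 = 2.50

2.50


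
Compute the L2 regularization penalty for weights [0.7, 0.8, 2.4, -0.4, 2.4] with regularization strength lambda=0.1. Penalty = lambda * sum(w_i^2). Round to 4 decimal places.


Squaring each weight:
0.7^2 = 0.49
0.8^2 = 0.64
2.4^2 = 5.76
(-0.4)^2 = 0.16
2.4^2 = 5.76
Sum of squares = 12.81
Penalty = 0.1 * 12.81 = 1.2810

1.2810


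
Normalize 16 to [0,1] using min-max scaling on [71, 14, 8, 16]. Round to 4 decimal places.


Min = 8, Max = 71
Range = 71 - 8 = 63
Scaled = (x - min) / (max - min)
= (16 - 8) / 63
= 8 / 63
= 0.1270

0.1270


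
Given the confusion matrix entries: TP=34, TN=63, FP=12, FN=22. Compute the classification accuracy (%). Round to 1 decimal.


Accuracy = (TP + TN) / (TP + TN + FP + FN) * 100
= (34 + 63) / (34 + 63 + 12 + 22)
= 97 / 131
= 0.7405
= 74.0%

74.0


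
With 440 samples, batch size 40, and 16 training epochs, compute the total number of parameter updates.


Iterations per epoch = 440 / 40 = 11
Total updates = iterations_per_epoch * epochs
= 11 * 16
= 176

176


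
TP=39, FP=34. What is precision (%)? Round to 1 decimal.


Precision = TP / (TP + FP) * 100
= 39 / (39 + 34)
= 39 / 73
= 0.5342
= 53.4%

53.4


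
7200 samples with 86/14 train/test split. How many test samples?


Train samples = 7200 * 86% = 6192
Test samples = 7200 - 6192
= 1008

1008


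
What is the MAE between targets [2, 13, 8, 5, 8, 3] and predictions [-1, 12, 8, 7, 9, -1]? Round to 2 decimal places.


Absolute errors: [3, 1, 0, 2, 1, 4]
Sum of absolute errors = 11
MAE = 11 / 6 = 1.83

1.83


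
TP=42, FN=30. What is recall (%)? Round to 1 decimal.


Recall = TP / (TP + FN) * 100
= 42 / (42 + 30)
= 42 / 72
= 0.5833
= 58.3%

58.3


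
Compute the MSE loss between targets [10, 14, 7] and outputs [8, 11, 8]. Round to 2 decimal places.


Differences: [2, 3, -1]
Squared errors: [4, 9, 1]
Sum of squared errors = 14
MSE = 14 / 3 = 4.67

4.67


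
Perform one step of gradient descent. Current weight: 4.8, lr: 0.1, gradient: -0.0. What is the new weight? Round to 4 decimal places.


w_new = w_old - lr * gradient
= 4.8 - 0.1 * -0.0
= 4.8 - (-0.0)
= 4.8000

4.8000


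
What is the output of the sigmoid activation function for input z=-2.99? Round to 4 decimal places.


sigmoid(z) = 1 / (1 + exp(-z))
exp(-(-2.99)) = exp(2.99) = 19.8857
1 + 19.8857 = 20.8857
1 / 20.8857 = 0.0479

0.0479


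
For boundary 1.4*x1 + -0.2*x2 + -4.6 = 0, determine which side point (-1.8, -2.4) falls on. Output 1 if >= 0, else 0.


Compute 1.4 * -1.8 + -0.2 * -2.4 + -4.6
= -2.52 + 0.48 + -4.6
= -6.64
Since -6.64 < 0, the point is on the negative side.

0


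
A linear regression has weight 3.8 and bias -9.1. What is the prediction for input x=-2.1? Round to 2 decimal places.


y = 3.8 * -2.1 + (-9.1)
= -7.98 + (-9.1)
= -17.08

-17.08


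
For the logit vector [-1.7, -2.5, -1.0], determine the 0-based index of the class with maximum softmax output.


Softmax is a monotonic transformation, so it preserves the argmax.
We need to find the index of the maximum logit.
Index 0: -1.7
Index 1: -2.5
Index 2: -1.0
Maximum logit = -1.0 at index 2

2


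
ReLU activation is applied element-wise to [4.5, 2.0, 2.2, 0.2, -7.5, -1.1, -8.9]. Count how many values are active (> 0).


ReLU(x) = max(0, x) for each element:
ReLU(4.5) = 4.5
ReLU(2.0) = 2.0
ReLU(2.2) = 2.2
ReLU(0.2) = 0.2
ReLU(-7.5) = 0
ReLU(-1.1) = 0
ReLU(-8.9) = 0
Active neurons (>0): 4

4


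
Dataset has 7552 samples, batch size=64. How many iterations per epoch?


Iterations per epoch = dataset_size / batch_size
= 7552 / 64
= 118

118


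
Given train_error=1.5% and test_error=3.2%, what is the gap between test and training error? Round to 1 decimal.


Generalization gap = test_error - train_error
= 3.2 - 1.5
= 1.7%
A small gap suggests good generalization.

1.7


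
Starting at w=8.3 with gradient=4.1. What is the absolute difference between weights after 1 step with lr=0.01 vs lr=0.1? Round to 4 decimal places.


With lr=0.01: w_new = 8.3 - 0.01 * 4.1 = 8.259
With lr=0.1: w_new = 8.3 - 0.1 * 4.1 = 7.89
Absolute difference = |8.259 - 7.89|
= 0.3690

0.3690


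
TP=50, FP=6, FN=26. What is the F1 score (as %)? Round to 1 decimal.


Precision = TP / (TP + FP) = 50 / 56 = 0.8929
Recall = TP / (TP + FN) = 50 / 76 = 0.6579
F1 = 2 * P * R / (P + R)
= 2 * 0.8929 * 0.6579 / (0.8929 + 0.6579)
= 1.1748 / 1.5508
= 0.7576
As percentage: 75.8%

75.8


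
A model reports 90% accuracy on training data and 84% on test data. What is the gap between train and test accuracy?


Gap = train_accuracy - test_accuracy
= 90 - 84
= 6%
This moderate gap may indicate mild overfitting.

6


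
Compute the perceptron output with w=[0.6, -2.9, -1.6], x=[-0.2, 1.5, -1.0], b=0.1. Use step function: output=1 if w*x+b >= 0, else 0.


z = w . x + b
= 0.6*-0.2 + -2.9*1.5 + -1.6*-1.0 + 0.1
= -0.12 + -4.35 + 1.6 + 0.1
= -2.87 + 0.1
= -2.77
Since z = -2.77 < 0, output = 0

0


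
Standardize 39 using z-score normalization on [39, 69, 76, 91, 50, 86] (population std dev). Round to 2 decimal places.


Mean = (39 + 69 + 76 + 91 + 50 + 86) / 6 = 68.5
Variance = sum((x_i - mean)^2) / n = 346.9167
Std = sqrt(346.9167) = 18.6257
Z = (x - mean) / std
= (39 - 68.5) / 18.6257
= -29.5 / 18.6257
= -1.58

-1.58


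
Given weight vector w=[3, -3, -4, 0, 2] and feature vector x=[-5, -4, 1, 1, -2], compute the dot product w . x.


Element-wise products:
3 * -5 = -15
-3 * -4 = 12
-4 * 1 = -4
0 * 1 = 0
2 * -2 = -4
Sum = -15 + 12 + -4 + 0 + -4
= -11

-11


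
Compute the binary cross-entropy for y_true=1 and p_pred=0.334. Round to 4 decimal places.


For y=1: Loss = -log(p)
= -log(0.334)
= -(-1.0966)
= 1.0966

1.0966


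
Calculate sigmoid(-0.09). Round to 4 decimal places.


sigmoid(z) = 1 / (1 + exp(-z))
exp(-(-0.09)) = exp(0.09) = 1.0942
1 + 1.0942 = 2.0942
1 / 2.0942 = 0.4775

0.4775


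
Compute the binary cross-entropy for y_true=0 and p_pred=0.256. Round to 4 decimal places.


For y=0: Loss = -log(1-p)
= -log(1 - 0.256)
= -log(0.744)
= -(-0.2957)
= 0.2957

0.2957


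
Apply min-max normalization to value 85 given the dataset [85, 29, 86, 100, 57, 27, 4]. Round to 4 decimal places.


Min = 4, Max = 100
Range = 100 - 4 = 96
Scaled = (x - min) / (max - min)
= (85 - 4) / 96
= 81 / 96
= 0.8438

0.8438


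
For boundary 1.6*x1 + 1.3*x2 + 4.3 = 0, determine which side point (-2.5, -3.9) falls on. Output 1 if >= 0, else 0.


Compute 1.6 * -2.5 + 1.3 * -3.9 + 4.3
= -4.0 + -5.07 + 4.3
= -4.77
Since -4.77 < 0, the point is on the negative side.

0


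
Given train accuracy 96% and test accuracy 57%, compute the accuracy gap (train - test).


Gap = train_accuracy - test_accuracy
= 96 - 57
= 39%
This large gap strongly indicates overfitting.

39


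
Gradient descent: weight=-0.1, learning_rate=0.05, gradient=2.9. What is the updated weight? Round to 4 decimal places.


w_new = w_old - lr * gradient
= -0.1 - 0.05 * 2.9
= -0.1 - (0.145)
= -0.2450

-0.2450


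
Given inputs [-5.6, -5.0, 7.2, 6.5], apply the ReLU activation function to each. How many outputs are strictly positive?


ReLU(x) = max(0, x) for each element:
ReLU(-5.6) = 0
ReLU(-5.0) = 0
ReLU(7.2) = 7.2
ReLU(6.5) = 6.5
Active neurons (>0): 2

2


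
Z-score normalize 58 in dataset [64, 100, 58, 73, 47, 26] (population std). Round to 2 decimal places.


Mean = (64 + 100 + 58 + 73 + 47 + 26) / 6 = 61.3333
Variance = sum((x_i - mean)^2) / n = 517.2222
Std = sqrt(517.2222) = 22.7425
Z = (x - mean) / std
= (58 - 61.3333) / 22.7425
= -3.3333 / 22.7425
= -0.15

-0.15


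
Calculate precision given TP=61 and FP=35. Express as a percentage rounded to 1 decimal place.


Precision = TP / (TP + FP) * 100
= 61 / (61 + 35)
= 61 / 96
= 0.6354
= 63.5%

63.5


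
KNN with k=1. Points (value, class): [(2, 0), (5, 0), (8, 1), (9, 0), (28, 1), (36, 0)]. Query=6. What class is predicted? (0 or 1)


Distances from query 6:
Point 5 (class 0): distance = 1
K=1 nearest neighbors: classes = [0]
Votes for class 1: 0 / 1
Majority vote => class 0

0


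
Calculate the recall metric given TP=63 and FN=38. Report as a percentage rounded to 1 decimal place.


Recall = TP / (TP + FN) * 100
= 63 / (63 + 38)
= 63 / 101
= 0.6238
= 62.4%

62.4


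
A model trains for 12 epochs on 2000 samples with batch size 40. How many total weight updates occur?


Iterations per epoch = 2000 / 40 = 50
Total updates = iterations_per_epoch * epochs
= 50 * 12
= 600

600


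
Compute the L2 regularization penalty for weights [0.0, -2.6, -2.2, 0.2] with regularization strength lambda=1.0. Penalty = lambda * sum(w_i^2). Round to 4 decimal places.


Squaring each weight:
0.0^2 = 0.0
(-2.6)^2 = 6.76
(-2.2)^2 = 4.84
0.2^2 = 0.04
Sum of squares = 11.64
Penalty = 1.0 * 11.64 = 11.6400

11.6400


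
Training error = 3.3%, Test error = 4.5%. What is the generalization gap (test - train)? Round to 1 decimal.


Generalization gap = test_error - train_error
= 4.5 - 3.3
= 1.2%
A small gap suggests good generalization.

1.2


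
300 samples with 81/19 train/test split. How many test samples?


Train samples = 300 * 81% = 243
Test samples = 300 - 243
= 57

57


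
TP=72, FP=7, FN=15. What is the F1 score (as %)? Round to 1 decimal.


Precision = TP / (TP + FP) = 72 / 79 = 0.9114
Recall = TP / (TP + FN) = 72 / 87 = 0.8276
F1 = 2 * P * R / (P + R)
= 2 * 0.9114 * 0.8276 / (0.9114 + 0.8276)
= 1.5085 / 1.739
= 0.8675
As percentage: 86.7%

86.7


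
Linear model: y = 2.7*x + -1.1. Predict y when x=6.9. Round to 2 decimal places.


y = 2.7 * 6.9 + (-1.1)
= 18.63 + (-1.1)
= 17.53

17.53


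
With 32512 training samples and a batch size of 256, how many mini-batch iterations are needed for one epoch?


Iterations per epoch = dataset_size / batch_size
= 32512 / 256
= 127

127


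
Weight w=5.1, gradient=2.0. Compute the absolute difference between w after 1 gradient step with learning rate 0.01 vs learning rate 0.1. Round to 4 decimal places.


With lr=0.01: w_new = 5.1 - 0.01 * 2.0 = 5.08
With lr=0.1: w_new = 5.1 - 0.1 * 2.0 = 4.9
Absolute difference = |5.08 - 4.9|
= 0.1800

0.1800


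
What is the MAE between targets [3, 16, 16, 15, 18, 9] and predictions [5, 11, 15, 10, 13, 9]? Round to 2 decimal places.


Absolute errors: [2, 5, 1, 5, 5, 0]
Sum of absolute errors = 18
MAE = 18 / 6 = 3.00

3.00


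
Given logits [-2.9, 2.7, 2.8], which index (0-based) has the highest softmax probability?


Softmax is a monotonic transformation, so it preserves the argmax.
We need to find the index of the maximum logit.
Index 0: -2.9
Index 1: 2.7
Index 2: 2.8
Maximum logit = 2.8 at index 2

2


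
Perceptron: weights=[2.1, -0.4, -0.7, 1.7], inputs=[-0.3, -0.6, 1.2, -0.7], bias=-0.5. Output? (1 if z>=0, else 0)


z = w . x + b
= 2.1*-0.3 + -0.4*-0.6 + -0.7*1.2 + 1.7*-0.7 + -0.5
= -0.63 + 0.24 + -0.84 + -1.19 + -0.5
= -2.42 + -0.5
= -2.92
Since z = -2.92 < 0, output = 0

0


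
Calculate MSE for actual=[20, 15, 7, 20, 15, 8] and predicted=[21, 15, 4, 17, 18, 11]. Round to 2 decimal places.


Differences: [-1, 0, 3, 3, -3, -3]
Squared errors: [1, 0, 9, 9, 9, 9]
Sum of squared errors = 37
MSE = 37 / 6 = 6.17

6.17


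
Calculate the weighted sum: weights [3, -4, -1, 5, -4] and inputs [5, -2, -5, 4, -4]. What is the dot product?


Element-wise products:
3 * 5 = 15
-4 * -2 = 8
-1 * -5 = 5
5 * 4 = 20
-4 * -4 = 16
Sum = 15 + 8 + 5 + 20 + 16
= 64

64


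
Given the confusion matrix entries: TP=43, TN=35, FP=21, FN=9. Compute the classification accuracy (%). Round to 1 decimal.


Accuracy = (TP + TN) / (TP + TN + FP + FN) * 100
= (43 + 35) / (43 + 35 + 21 + 9)
= 78 / 108
= 0.7222
= 72.2%

72.2


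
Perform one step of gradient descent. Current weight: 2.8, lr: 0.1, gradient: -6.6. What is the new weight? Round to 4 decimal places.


w_new = w_old - lr * gradient
= 2.8 - 0.1 * -6.6
= 2.8 - (-0.66)
= 3.4600

3.4600


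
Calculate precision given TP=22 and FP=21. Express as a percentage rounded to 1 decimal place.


Precision = TP / (TP + FP) * 100
= 22 / (22 + 21)
= 22 / 43
= 0.5116
= 51.2%

51.2


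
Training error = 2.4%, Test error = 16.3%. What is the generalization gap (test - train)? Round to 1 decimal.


Generalization gap = test_error - train_error
= 16.3 - 2.4
= 13.9%
A large gap suggests overfitting.

13.9


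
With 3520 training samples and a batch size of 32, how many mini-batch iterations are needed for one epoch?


Iterations per epoch = dataset_size / batch_size
= 3520 / 32
= 110

110


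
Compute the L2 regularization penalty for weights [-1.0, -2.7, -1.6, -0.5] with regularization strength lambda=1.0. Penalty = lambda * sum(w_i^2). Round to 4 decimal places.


Squaring each weight:
(-1.0)^2 = 1.0
(-2.7)^2 = 7.29
(-1.6)^2 = 2.56
(-0.5)^2 = 0.25
Sum of squares = 11.1
Penalty = 1.0 * 11.1 = 11.1000

11.1000


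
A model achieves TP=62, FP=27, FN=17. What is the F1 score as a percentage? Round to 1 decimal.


Precision = TP / (TP + FP) = 62 / 89 = 0.6966
Recall = TP / (TP + FN) = 62 / 79 = 0.7848
F1 = 2 * P * R / (P + R)
= 2 * 0.6966 * 0.7848 / (0.6966 + 0.7848)
= 1.0934 / 1.4814
= 0.7381
As percentage: 73.8%

73.8


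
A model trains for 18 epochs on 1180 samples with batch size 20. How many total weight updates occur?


Iterations per epoch = 1180 / 20 = 59
Total updates = iterations_per_epoch * epochs
= 59 * 18
= 1062

1062


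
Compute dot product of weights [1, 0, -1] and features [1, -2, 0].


Element-wise products:
1 * 1 = 1
0 * -2 = 0
-1 * 0 = 0
Sum = 1 + 0 + 0
= 1

1


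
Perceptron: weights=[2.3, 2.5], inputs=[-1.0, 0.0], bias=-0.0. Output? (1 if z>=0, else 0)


z = w . x + b
= 2.3*-1.0 + 2.5*0.0 + -0.0
= -2.3 + 0.0 + -0.0
= -2.3 + -0.0
= -2.3
Since z = -2.3 < 0, output = 0

0


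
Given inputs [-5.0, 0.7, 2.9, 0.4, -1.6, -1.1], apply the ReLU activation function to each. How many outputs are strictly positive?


ReLU(x) = max(0, x) for each element:
ReLU(-5.0) = 0
ReLU(0.7) = 0.7
ReLU(2.9) = 2.9
ReLU(0.4) = 0.4
ReLU(-1.6) = 0
ReLU(-1.1) = 0
Active neurons (>0): 3

3


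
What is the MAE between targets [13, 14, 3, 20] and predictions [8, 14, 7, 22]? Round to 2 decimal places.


Absolute errors: [5, 0, 4, 2]
Sum of absolute errors = 11
MAE = 11 / 4 = 2.75

2.75


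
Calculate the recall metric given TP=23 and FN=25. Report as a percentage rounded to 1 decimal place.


Recall = TP / (TP + FN) * 100
= 23 / (23 + 25)
= 23 / 48
= 0.4792
= 47.9%

47.9


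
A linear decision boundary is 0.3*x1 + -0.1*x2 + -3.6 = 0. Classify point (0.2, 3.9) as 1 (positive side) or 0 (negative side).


Compute 0.3 * 0.2 + -0.1 * 3.9 + -3.6
= 0.06 + -0.39 + -3.6
= -3.93
Since -3.93 < 0, the point is on the negative side.

0


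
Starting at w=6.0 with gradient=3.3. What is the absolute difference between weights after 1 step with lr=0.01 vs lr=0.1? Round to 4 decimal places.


With lr=0.01: w_new = 6.0 - 0.01 * 3.3 = 5.967
With lr=0.1: w_new = 6.0 - 0.1 * 3.3 = 5.67
Absolute difference = |5.967 - 5.67|
= 0.2970

0.2970


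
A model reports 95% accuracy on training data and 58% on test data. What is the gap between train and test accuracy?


Gap = train_accuracy - test_accuracy
= 95 - 58
= 37%
This large gap strongly indicates overfitting.

37


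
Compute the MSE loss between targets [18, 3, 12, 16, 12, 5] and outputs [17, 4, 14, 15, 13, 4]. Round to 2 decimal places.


Differences: [1, -1, -2, 1, -1, 1]
Squared errors: [1, 1, 4, 1, 1, 1]
Sum of squared errors = 9
MSE = 9 / 6 = 1.50

1.50


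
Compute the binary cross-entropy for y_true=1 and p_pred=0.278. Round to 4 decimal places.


For y=1: Loss = -log(p)
= -log(0.278)
= -(-1.2801)
= 1.2801

1.2801


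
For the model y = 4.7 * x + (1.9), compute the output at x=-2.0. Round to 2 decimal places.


y = 4.7 * -2.0 + (1.9)
= -9.4 + (1.9)
= -7.50

-7.50


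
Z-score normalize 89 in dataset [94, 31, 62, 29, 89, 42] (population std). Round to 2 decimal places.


Mean = (94 + 31 + 62 + 29 + 89 + 42) / 6 = 57.8333
Variance = sum((x_i - mean)^2) / n = 683.1389
Std = sqrt(683.1389) = 26.1369
Z = (x - mean) / std
= (89 - 57.8333) / 26.1369
= 31.1667 / 26.1369
= 1.19

1.19


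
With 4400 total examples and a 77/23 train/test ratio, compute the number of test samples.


Train samples = 4400 * 77% = 3388
Test samples = 4400 - 3388
= 1012

1012


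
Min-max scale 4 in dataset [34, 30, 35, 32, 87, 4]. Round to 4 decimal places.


Min = 4, Max = 87
Range = 87 - 4 = 83
Scaled = (x - min) / (max - min)
= (4 - 4) / 83
= 0 / 83
= 0.0000

0.0000


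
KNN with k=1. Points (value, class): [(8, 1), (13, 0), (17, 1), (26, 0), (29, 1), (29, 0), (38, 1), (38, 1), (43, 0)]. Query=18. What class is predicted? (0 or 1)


Distances from query 18:
Point 17 (class 1): distance = 1
K=1 nearest neighbors: classes = [1]
Votes for class 1: 1 / 1
Majority vote => class 1

1


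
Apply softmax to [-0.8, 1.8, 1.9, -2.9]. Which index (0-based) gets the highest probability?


Softmax is a monotonic transformation, so it preserves the argmax.
We need to find the index of the maximum logit.
Index 0: -0.8
Index 1: 1.8
Index 2: 1.9
Index 3: -2.9
Maximum logit = 1.9 at index 2

2


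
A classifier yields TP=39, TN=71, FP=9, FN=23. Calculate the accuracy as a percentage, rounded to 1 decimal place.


Accuracy = (TP + TN) / (TP + TN + FP + FN) * 100
= (39 + 71) / (39 + 71 + 9 + 23)
= 110 / 142
= 0.7746
= 77.5%

77.5


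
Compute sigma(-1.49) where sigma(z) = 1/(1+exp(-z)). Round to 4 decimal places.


sigmoid(z) = 1 / (1 + exp(-z))
exp(-(-1.49)) = exp(1.49) = 4.4371
1 + 4.4371 = 5.4371
1 / 5.4371 = 0.1839

0.1839


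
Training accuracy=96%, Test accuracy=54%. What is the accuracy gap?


Gap = train_accuracy - test_accuracy
= 96 - 54
= 42%
This large gap strongly indicates overfitting.

42


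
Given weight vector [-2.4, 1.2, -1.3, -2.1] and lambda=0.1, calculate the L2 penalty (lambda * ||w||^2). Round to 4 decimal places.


Squaring each weight:
(-2.4)^2 = 5.76
1.2^2 = 1.44
(-1.3)^2 = 1.69
(-2.1)^2 = 4.41
Sum of squares = 13.3
Penalty = 0.1 * 13.3 = 1.3300

1.3300


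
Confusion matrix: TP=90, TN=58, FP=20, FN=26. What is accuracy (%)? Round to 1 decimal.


Accuracy = (TP + TN) / (TP + TN + FP + FN) * 100
= (90 + 58) / (90 + 58 + 20 + 26)
= 148 / 194
= 0.7629
= 76.3%

76.3


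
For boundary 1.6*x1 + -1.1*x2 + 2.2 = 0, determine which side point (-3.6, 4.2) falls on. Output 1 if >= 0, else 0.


Compute 1.6 * -3.6 + -1.1 * 4.2 + 2.2
= -5.76 + -4.62 + 2.2
= -8.18
Since -8.18 < 0, the point is on the negative side.

0


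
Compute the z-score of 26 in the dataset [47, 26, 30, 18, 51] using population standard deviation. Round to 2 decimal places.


Mean = (47 + 26 + 30 + 18 + 51) / 5 = 34.4
Variance = sum((x_i - mean)^2) / n = 158.64
Std = sqrt(158.64) = 12.5952
Z = (x - mean) / std
= (26 - 34.4) / 12.5952
= -8.4 / 12.5952
= -0.67

-0.67


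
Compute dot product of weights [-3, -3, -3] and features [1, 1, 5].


Element-wise products:
-3 * 1 = -3
-3 * 1 = -3
-3 * 5 = -15
Sum = -3 + -3 + -15
= -21

-21


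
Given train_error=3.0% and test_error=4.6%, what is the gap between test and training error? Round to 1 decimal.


Generalization gap = test_error - train_error
= 4.6 - 3.0
= 1.6%
A small gap suggests good generalization.

1.6


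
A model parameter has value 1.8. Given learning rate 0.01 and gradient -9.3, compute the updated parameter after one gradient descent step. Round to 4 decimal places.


w_new = w_old - lr * gradient
= 1.8 - 0.01 * -9.3
= 1.8 - (-0.093)
= 1.8930

1.8930


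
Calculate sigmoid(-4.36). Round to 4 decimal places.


sigmoid(z) = 1 / (1 + exp(-z))
exp(-(-4.36)) = exp(4.36) = 78.2571
1 + 78.2571 = 79.2571
1 / 79.2571 = 0.0126

0.0126


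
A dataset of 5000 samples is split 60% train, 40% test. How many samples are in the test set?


Train samples = 5000 * 60% = 3000
Test samples = 5000 - 3000
= 2000

2000


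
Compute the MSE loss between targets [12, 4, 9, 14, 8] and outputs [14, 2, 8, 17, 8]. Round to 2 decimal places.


Differences: [-2, 2, 1, -3, 0]
Squared errors: [4, 4, 1, 9, 0]
Sum of squared errors = 18
MSE = 18 / 5 = 3.60

3.60


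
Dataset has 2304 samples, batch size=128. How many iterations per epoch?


Iterations per epoch = dataset_size / batch_size
= 2304 / 128
= 18

18


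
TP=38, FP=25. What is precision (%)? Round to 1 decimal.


Precision = TP / (TP + FP) * 100
= 38 / (38 + 25)
= 38 / 63
= 0.6032
= 60.3%

60.3


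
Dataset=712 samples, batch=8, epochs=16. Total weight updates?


Iterations per epoch = 712 / 8 = 89
Total updates = iterations_per_epoch * epochs
= 89 * 16
= 1424

1424


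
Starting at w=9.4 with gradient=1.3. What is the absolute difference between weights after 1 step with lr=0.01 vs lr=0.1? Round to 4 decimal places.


With lr=0.01: w_new = 9.4 - 0.01 * 1.3 = 9.387
With lr=0.1: w_new = 9.4 - 0.1 * 1.3 = 9.27
Absolute difference = |9.387 - 9.27|
= 0.1170

0.1170


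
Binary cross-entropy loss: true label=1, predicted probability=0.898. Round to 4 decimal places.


For y=1: Loss = -log(p)
= -log(0.898)
= -(-0.1076)
= 0.1076

0.1076


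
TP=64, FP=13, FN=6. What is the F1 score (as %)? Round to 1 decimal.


Precision = TP / (TP + FP) = 64 / 77 = 0.8312
Recall = TP / (TP + FN) = 64 / 70 = 0.9143
F1 = 2 * P * R / (P + R)
= 2 * 0.8312 * 0.9143 / (0.8312 + 0.9143)
= 1.5199 / 1.7455
= 0.8707
As percentage: 87.1%

87.1


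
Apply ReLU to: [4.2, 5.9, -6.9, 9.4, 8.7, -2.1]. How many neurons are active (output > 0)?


ReLU(x) = max(0, x) for each element:
ReLU(4.2) = 4.2
ReLU(5.9) = 5.9
ReLU(-6.9) = 0
ReLU(9.4) = 9.4
ReLU(8.7) = 8.7
ReLU(-2.1) = 0
Active neurons (>0): 4

4


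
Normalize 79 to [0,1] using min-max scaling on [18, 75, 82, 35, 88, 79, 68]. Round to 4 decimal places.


Min = 18, Max = 88
Range = 88 - 18 = 70
Scaled = (x - min) / (max - min)
= (79 - 18) / 70
= 61 / 70
= 0.8714

0.8714


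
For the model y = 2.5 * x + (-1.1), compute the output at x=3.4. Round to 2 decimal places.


y = 2.5 * 3.4 + (-1.1)
= 8.5 + (-1.1)
= 7.40

7.40


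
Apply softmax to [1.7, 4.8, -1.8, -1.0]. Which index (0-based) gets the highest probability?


Softmax is a monotonic transformation, so it preserves the argmax.
We need to find the index of the maximum logit.
Index 0: 1.7
Index 1: 4.8
Index 2: -1.8
Index 3: -1.0
Maximum logit = 4.8 at index 1

1


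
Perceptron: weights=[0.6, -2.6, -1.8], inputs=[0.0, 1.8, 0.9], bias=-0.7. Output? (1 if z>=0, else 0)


z = w . x + b
= 0.6*0.0 + -2.6*1.8 + -1.8*0.9 + -0.7
= 0.0 + -4.68 + -1.62 + -0.7
= -6.3 + -0.7
= -7.0
Since z = -7.0 < 0, output = 0

0


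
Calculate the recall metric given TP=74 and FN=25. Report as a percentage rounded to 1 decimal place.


Recall = TP / (TP + FN) * 100
= 74 / (74 + 25)
= 74 / 99
= 0.7475
= 74.7%

74.7


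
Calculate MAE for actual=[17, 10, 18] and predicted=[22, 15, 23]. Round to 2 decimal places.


Absolute errors: [5, 5, 5]
Sum of absolute errors = 15
MAE = 15 / 3 = 5.00

5.00


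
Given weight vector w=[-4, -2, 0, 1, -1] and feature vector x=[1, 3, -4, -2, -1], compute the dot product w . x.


Element-wise products:
-4 * 1 = -4
-2 * 3 = -6
0 * -4 = 0
1 * -2 = -2
-1 * -1 = 1
Sum = -4 + -6 + 0 + -2 + 1
= -11

-11


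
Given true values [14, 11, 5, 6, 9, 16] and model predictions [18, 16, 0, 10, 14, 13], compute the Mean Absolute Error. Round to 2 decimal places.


Absolute errors: [4, 5, 5, 4, 5, 3]
Sum of absolute errors = 26
MAE = 26 / 6 = 4.33

4.33


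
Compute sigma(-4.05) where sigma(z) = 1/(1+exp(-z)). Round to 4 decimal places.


sigmoid(z) = 1 / (1 + exp(-z))
exp(-(-4.05)) = exp(4.05) = 57.3975
1 + 57.3975 = 58.3975
1 / 58.3975 = 0.0171

0.0171


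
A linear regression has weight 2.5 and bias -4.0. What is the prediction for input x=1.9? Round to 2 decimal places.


y = 2.5 * 1.9 + (-4.0)
= 4.75 + (-4.0)
= 0.75

0.75


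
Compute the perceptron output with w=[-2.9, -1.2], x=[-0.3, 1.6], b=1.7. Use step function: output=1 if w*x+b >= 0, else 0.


z = w . x + b
= -2.9*-0.3 + -1.2*1.6 + 1.7
= 0.87 + -1.92 + 1.7
= -1.05 + 1.7
= 0.65
Since z = 0.65 >= 0, output = 1

1


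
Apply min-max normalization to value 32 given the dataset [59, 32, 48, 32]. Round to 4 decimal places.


Min = 32, Max = 59
Range = 59 - 32 = 27
Scaled = (x - min) / (max - min)
= (32 - 32) / 27
= 0 / 27
= 0.0000

0.0000


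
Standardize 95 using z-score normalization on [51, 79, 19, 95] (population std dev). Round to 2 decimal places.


Mean = (51 + 79 + 19 + 95) / 4 = 61.0
Variance = sum((x_i - mean)^2) / n = 836.0
Std = sqrt(836.0) = 28.9137
Z = (x - mean) / std
= (95 - 61.0) / 28.9137
= 34.0 / 28.9137
= 1.18

1.18


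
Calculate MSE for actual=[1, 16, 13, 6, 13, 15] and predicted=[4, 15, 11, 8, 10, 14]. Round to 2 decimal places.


Differences: [-3, 1, 2, -2, 3, 1]
Squared errors: [9, 1, 4, 4, 9, 1]
Sum of squared errors = 28
MSE = 28 / 6 = 4.67

4.67


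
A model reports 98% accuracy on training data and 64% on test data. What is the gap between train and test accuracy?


Gap = train_accuracy - test_accuracy
= 98 - 64
= 34%
This large gap strongly indicates overfitting.

34


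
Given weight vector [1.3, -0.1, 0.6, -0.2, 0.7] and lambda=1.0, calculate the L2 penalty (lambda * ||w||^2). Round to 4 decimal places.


Squaring each weight:
1.3^2 = 1.69
(-0.1)^2 = 0.01
0.6^2 = 0.36
(-0.2)^2 = 0.04
0.7^2 = 0.49
Sum of squares = 2.59
Penalty = 1.0 * 2.59 = 2.5900

2.5900


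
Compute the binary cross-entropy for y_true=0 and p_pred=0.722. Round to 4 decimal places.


For y=0: Loss = -log(1-p)
= -log(1 - 0.722)
= -log(0.278)
= -(-1.2801)
= 1.2801

1.2801


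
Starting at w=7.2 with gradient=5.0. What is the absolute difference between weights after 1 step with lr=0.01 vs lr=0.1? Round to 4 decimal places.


With lr=0.01: w_new = 7.2 - 0.01 * 5.0 = 7.15
With lr=0.1: w_new = 7.2 - 0.1 * 5.0 = 6.7
Absolute difference = |7.15 - 6.7|
= 0.4500

0.4500


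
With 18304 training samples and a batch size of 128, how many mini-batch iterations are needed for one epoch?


Iterations per epoch = dataset_size / batch_size
= 18304 / 128
= 143

143


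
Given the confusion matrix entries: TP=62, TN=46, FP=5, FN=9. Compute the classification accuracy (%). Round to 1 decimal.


Accuracy = (TP + TN) / (TP + TN + FP + FN) * 100
= (62 + 46) / (62 + 46 + 5 + 9)
= 108 / 122
= 0.8852
= 88.5%

88.5


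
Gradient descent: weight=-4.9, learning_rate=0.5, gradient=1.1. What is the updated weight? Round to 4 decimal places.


w_new = w_old - lr * gradient
= -4.9 - 0.5 * 1.1
= -4.9 - (0.55)
= -5.4500

-5.4500


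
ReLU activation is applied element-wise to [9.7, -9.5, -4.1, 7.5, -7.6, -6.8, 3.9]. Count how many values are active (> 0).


ReLU(x) = max(0, x) for each element:
ReLU(9.7) = 9.7
ReLU(-9.5) = 0
ReLU(-4.1) = 0
ReLU(7.5) = 7.5
ReLU(-7.6) = 0
ReLU(-6.8) = 0
ReLU(3.9) = 3.9
Active neurons (>0): 3

3


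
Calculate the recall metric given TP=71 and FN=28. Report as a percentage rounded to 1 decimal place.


Recall = TP / (TP + FN) * 100
= 71 / (71 + 28)
= 71 / 99
= 0.7172
= 71.7%

71.7


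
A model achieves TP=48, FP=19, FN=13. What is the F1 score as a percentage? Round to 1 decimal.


Precision = TP / (TP + FP) = 48 / 67 = 0.7164
Recall = TP / (TP + FN) = 48 / 61 = 0.7869
F1 = 2 * P * R / (P + R)
= 2 * 0.7164 * 0.7869 / (0.7164 + 0.7869)
= 1.1275 / 1.5033
= 0.75
As percentage: 75.0%

75.0


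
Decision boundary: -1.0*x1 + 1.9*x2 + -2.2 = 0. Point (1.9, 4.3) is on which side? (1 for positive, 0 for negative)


Compute -1.0 * 1.9 + 1.9 * 4.3 + -2.2
= -1.9 + 8.17 + -2.2
= 4.07
Since 4.07 >= 0, the point is on the positive side.

1


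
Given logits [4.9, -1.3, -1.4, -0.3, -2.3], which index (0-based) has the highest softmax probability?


Softmax is a monotonic transformation, so it preserves the argmax.
We need to find the index of the maximum logit.
Index 0: 4.9
Index 1: -1.3
Index 2: -1.4
Index 3: -0.3
Index 4: -2.3
Maximum logit = 4.9 at index 0

0


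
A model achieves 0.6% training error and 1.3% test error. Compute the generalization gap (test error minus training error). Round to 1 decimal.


Generalization gap = test_error - train_error
= 1.3 - 0.6
= 0.7%
A small gap suggests good generalization.

0.7


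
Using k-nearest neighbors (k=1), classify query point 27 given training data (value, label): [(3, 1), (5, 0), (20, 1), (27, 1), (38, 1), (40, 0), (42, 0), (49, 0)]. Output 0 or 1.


Distances from query 27:
Point 27 (class 1): distance = 0
K=1 nearest neighbors: classes = [1]
Votes for class 1: 1 / 1
Majority vote => class 1

1


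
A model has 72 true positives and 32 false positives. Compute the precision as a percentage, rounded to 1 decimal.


Precision = TP / (TP + FP) * 100
= 72 / (72 + 32)
= 72 / 104
= 0.6923
= 69.2%

69.2


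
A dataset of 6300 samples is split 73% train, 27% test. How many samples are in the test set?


Train samples = 6300 * 73% = 4599
Test samples = 6300 - 4599
= 1701

1701


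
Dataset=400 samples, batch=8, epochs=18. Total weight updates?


Iterations per epoch = 400 / 8 = 50
Total updates = iterations_per_epoch * epochs
= 50 * 18
= 900

900


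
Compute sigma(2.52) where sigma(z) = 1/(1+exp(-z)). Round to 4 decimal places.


sigmoid(z) = 1 / (1 + exp(-z))
exp(-(2.52)) = exp(-2.52) = 0.0805
1 + 0.0805 = 1.0805
1 / 1.0805 = 0.9255

0.9255


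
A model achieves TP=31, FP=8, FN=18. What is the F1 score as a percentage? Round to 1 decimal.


Precision = TP / (TP + FP) = 31 / 39 = 0.7949
Recall = TP / (TP + FN) = 31 / 49 = 0.6327
F1 = 2 * P * R / (P + R)
= 2 * 0.7949 * 0.6327 / (0.7949 + 0.6327)
= 1.0058 / 1.4275
= 0.7045
As percentage: 70.5%

70.5


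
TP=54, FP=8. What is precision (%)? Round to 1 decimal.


Precision = TP / (TP + FP) * 100
= 54 / (54 + 8)
= 54 / 62
= 0.871
= 87.1%

87.1


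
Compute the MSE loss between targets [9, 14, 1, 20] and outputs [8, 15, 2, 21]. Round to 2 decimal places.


Differences: [1, -1, -1, -1]
Squared errors: [1, 1, 1, 1]
Sum of squared errors = 4
MSE = 4 / 4 = 1.00

1.00


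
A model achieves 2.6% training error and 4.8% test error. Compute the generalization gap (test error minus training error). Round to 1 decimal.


Generalization gap = test_error - train_error
= 4.8 - 2.6
= 2.2%
A moderate gap.

2.2


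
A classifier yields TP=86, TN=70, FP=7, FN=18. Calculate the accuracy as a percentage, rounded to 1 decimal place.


Accuracy = (TP + TN) / (TP + TN + FP + FN) * 100
= (86 + 70) / (86 + 70 + 7 + 18)
= 156 / 181
= 0.8619
= 86.2%

86.2


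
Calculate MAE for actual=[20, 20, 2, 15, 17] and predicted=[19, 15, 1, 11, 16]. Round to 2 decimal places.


Absolute errors: [1, 5, 1, 4, 1]
Sum of absolute errors = 12
MAE = 12 / 5 = 2.40

2.40


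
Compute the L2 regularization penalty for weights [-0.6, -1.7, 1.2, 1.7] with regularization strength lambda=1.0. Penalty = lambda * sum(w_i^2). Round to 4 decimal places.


Squaring each weight:
(-0.6)^2 = 0.36
(-1.7)^2 = 2.89
1.2^2 = 1.44
1.7^2 = 2.89
Sum of squares = 7.58
Penalty = 1.0 * 7.58 = 7.5800

7.5800


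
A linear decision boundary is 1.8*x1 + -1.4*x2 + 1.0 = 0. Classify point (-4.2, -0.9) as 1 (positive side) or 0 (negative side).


Compute 1.8 * -4.2 + -1.4 * -0.9 + 1.0
= -7.56 + 1.26 + 1.0
= -5.3
Since -5.3 < 0, the point is on the negative side.

0


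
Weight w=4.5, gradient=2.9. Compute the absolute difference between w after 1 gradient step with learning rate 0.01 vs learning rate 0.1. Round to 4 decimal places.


With lr=0.01: w_new = 4.5 - 0.01 * 2.9 = 4.471
With lr=0.1: w_new = 4.5 - 0.1 * 2.9 = 4.21
Absolute difference = |4.471 - 4.21|
= 0.2610

0.2610


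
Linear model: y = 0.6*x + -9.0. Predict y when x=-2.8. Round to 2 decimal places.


y = 0.6 * -2.8 + (-9.0)
= -1.68 + (-9.0)
= -10.68

-10.68


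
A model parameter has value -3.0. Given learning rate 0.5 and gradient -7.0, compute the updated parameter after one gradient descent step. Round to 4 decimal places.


w_new = w_old - lr * gradient
= -3.0 - 0.5 * -7.0
= -3.0 - (-3.5)
= 0.5000

0.5000


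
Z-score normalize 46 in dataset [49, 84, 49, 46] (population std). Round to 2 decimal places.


Mean = (49 + 84 + 49 + 46) / 4 = 57.0
Variance = sum((x_i - mean)^2) / n = 244.5
Std = sqrt(244.5) = 15.6365
Z = (x - mean) / std
= (46 - 57.0) / 15.6365
= -11.0 / 15.6365
= -0.70

-0.70


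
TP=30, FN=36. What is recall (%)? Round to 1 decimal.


Recall = TP / (TP + FN) * 100
= 30 / (30 + 36)
= 30 / 66
= 0.4545
= 45.5%

45.5


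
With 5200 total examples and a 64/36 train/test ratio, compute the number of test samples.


Train samples = 5200 * 64% = 3328
Test samples = 5200 - 3328
= 1872

1872


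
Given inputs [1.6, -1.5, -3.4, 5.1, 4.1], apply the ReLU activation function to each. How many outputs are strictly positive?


ReLU(x) = max(0, x) for each element:
ReLU(1.6) = 1.6
ReLU(-1.5) = 0
ReLU(-3.4) = 0
ReLU(5.1) = 5.1
ReLU(4.1) = 4.1
Active neurons (>0): 3

3


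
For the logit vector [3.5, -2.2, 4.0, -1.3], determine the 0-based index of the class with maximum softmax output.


Softmax is a monotonic transformation, so it preserves the argmax.
We need to find the index of the maximum logit.
Index 0: 3.5
Index 1: -2.2
Index 2: 4.0
Index 3: -1.3
Maximum logit = 4.0 at index 2

2


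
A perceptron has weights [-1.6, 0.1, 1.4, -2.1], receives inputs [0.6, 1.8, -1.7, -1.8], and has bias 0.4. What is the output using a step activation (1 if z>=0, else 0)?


z = w . x + b
= -1.6*0.6 + 0.1*1.8 + 1.4*-1.7 + -2.1*-1.8 + 0.4
= -0.96 + 0.18 + -2.38 + 3.78 + 0.4
= 0.62 + 0.4
= 1.02
Since z = 1.02 >= 0, output = 1

1


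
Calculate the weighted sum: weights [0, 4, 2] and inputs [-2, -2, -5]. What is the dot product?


Element-wise products:
0 * -2 = 0
4 * -2 = -8
2 * -5 = -10
Sum = 0 + -8 + -10
= -18

-18


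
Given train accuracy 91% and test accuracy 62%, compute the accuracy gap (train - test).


Gap = train_accuracy - test_accuracy
= 91 - 62
= 29%
This large gap strongly indicates overfitting.

29


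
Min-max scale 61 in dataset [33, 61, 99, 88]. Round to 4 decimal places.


Min = 33, Max = 99
Range = 99 - 33 = 66
Scaled = (x - min) / (max - min)
= (61 - 33) / 66
= 28 / 66
= 0.4242

0.4242


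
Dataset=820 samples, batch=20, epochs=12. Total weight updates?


Iterations per epoch = 820 / 20 = 41
Total updates = iterations_per_epoch * epochs
= 41 * 12
= 492

492


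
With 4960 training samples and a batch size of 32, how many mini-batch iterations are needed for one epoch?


Iterations per epoch = dataset_size / batch_size
= 4960 / 32
= 155

155


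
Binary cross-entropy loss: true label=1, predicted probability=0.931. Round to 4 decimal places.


For y=1: Loss = -log(p)
= -log(0.931)
= -(-0.0715)
= 0.0715

0.0715


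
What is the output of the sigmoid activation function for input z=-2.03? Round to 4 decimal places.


sigmoid(z) = 1 / (1 + exp(-z))
exp(-(-2.03)) = exp(2.03) = 7.6141
1 + 7.6141 = 8.6141
1 / 8.6141 = 0.1161

0.1161


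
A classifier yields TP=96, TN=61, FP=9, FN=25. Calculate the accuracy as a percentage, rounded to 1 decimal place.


Accuracy = (TP + TN) / (TP + TN + FP + FN) * 100
= (96 + 61) / (96 + 61 + 9 + 25)
= 157 / 191
= 0.822
= 82.2%

82.2


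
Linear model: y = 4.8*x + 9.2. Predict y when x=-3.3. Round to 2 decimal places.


y = 4.8 * -3.3 + (9.2)
= -15.84 + (9.2)
= -6.64

-6.64


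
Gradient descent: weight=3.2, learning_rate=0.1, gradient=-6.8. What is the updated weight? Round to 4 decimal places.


w_new = w_old - lr * gradient
= 3.2 - 0.1 * -6.8
= 3.2 - (-0.68)
= 3.8800

3.8800


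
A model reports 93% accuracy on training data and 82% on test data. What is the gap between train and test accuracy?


Gap = train_accuracy - test_accuracy
= 93 - 82
= 11%
This gap suggests the model is overfitting.

11


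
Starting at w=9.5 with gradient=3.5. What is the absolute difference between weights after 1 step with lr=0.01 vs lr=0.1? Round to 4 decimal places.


With lr=0.01: w_new = 9.5 - 0.01 * 3.5 = 9.465
With lr=0.1: w_new = 9.5 - 0.1 * 3.5 = 9.15
Absolute difference = |9.465 - 9.15|
= 0.3150

0.3150


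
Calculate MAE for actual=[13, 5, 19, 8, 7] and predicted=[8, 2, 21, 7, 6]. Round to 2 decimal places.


Absolute errors: [5, 3, 2, 1, 1]
Sum of absolute errors = 12
MAE = 12 / 5 = 2.40

2.40


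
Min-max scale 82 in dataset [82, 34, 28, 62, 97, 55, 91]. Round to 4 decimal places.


Min = 28, Max = 97
Range = 97 - 28 = 69
Scaled = (x - min) / (max - min)
= (82 - 28) / 69
= 54 / 69
= 0.7826

0.7826


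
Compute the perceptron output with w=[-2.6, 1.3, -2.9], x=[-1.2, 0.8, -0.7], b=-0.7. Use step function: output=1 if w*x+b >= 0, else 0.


z = w . x + b
= -2.6*-1.2 + 1.3*0.8 + -2.9*-0.7 + -0.7
= 3.12 + 1.04 + 2.03 + -0.7
= 6.19 + -0.7
= 5.49
Since z = 5.49 >= 0, output = 1

1


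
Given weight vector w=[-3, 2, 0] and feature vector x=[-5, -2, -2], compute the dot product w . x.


Element-wise products:
-3 * -5 = 15
2 * -2 = -4
0 * -2 = 0
Sum = 15 + -4 + 0
= 11

11


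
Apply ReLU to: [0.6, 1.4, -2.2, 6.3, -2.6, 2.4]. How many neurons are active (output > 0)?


ReLU(x) = max(0, x) for each element:
ReLU(0.6) = 0.6
ReLU(1.4) = 1.4
ReLU(-2.2) = 0
ReLU(6.3) = 6.3
ReLU(-2.6) = 0
ReLU(2.4) = 2.4
Active neurons (>0): 4

4


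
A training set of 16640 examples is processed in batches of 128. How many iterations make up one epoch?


Iterations per epoch = dataset_size / batch_size
= 16640 / 128
= 130

130


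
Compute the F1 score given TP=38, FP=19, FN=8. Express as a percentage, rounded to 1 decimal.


Precision = TP / (TP + FP) = 38 / 57 = 0.6667
Recall = TP / (TP + FN) = 38 / 46 = 0.8261
F1 = 2 * P * R / (P + R)
= 2 * 0.6667 * 0.8261 / (0.6667 + 0.8261)
= 1.1014 / 1.4928
= 0.7379
As percentage: 73.8%

73.8


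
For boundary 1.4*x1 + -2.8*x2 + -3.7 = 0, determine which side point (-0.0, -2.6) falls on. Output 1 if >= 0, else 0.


Compute 1.4 * -0.0 + -2.8 * -2.6 + -3.7
= -0.0 + 7.28 + -3.7
= 3.58
Since 3.58 >= 0, the point is on the positive side.

1


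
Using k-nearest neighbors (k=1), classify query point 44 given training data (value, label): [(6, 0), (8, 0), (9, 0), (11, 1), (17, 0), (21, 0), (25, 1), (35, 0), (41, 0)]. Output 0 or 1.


Distances from query 44:
Point 41 (class 0): distance = 3
K=1 nearest neighbors: classes = [0]
Votes for class 1: 0 / 1
Majority vote => class 0

0


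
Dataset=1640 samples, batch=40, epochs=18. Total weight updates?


Iterations per epoch = 1640 / 40 = 41
Total updates = iterations_per_epoch * epochs
= 41 * 18
= 738

738
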